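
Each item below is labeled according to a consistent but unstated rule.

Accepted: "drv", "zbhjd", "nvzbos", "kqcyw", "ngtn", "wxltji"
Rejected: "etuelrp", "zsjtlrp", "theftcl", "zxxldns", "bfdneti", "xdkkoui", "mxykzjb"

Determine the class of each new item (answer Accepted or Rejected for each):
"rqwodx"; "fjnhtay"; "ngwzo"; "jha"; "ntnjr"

Accepted, Rejected, Accepted, Accepted, Accepted

'Accepted' ⟺ length ≤ 6.
Accepted: "rqwodx", since length 6.
Rejected: "fjnhtay", since length 7.
Accepted: "ngwzo", since length 5.
Accepted: "jha", since length 3.
Accepted: "ntnjr", since length 5.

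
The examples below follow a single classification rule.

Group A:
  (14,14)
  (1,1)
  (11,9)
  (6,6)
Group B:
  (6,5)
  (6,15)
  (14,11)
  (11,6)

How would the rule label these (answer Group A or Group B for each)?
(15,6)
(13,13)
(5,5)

Group B, Group A, Group A

The distinguishing property — sum is even — holds for all the 'Group A' cases and none of the 'Group B' cases.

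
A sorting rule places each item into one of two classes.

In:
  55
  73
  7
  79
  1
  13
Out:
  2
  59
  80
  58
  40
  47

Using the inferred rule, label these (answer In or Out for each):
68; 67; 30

The classifier is using: ≡ 1 (mod 6).
68: Out (68 mod 6 = 2). 67: In (67 mod 6 = 1). 30: Out (30 mod 6 = 0).

Out, In, Out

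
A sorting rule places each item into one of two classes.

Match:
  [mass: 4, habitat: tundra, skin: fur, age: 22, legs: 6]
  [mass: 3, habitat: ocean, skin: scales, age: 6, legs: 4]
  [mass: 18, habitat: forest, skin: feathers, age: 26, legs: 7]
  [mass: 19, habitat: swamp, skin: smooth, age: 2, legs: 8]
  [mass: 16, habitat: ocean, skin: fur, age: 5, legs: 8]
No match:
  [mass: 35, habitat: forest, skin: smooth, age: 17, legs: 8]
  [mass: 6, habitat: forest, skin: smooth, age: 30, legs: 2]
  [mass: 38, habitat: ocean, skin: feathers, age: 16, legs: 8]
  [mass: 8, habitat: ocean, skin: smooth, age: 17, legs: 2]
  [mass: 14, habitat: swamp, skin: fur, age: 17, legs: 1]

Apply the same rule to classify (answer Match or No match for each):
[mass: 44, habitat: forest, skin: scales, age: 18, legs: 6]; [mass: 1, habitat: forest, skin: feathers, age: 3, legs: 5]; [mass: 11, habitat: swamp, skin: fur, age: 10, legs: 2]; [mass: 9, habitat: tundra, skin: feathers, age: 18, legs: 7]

No match, Match, No match, Match

The common property of the 'Match' items is: legs ≥ 4 AND mass ≤ 19. No 'No match' item has it.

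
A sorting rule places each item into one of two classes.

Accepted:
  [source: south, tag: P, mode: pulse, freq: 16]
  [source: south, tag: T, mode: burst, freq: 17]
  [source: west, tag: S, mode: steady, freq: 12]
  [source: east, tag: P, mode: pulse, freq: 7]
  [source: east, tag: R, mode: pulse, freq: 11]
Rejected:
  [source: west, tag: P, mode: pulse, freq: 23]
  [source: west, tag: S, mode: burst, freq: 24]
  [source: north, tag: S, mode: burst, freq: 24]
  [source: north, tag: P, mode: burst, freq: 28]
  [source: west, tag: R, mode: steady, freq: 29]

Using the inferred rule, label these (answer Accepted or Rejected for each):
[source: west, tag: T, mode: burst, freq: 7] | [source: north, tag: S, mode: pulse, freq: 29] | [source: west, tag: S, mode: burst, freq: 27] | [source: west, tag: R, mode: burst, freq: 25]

Accepted, Rejected, Rejected, Rejected

The distinguishing property — freq ≤ 17 — holds for all the 'Accepted' cases and none of the 'Rejected' cases.
[source: west, tag: T, mode: burst, freq: 7] → freq = 7 → Accepted. [source: north, tag: S, mode: pulse, freq: 29] → freq = 29 → Rejected. [source: west, tag: S, mode: burst, freq: 27] → freq = 27 → Rejected. [source: west, tag: R, mode: burst, freq: 25] → freq = 25 → Rejected.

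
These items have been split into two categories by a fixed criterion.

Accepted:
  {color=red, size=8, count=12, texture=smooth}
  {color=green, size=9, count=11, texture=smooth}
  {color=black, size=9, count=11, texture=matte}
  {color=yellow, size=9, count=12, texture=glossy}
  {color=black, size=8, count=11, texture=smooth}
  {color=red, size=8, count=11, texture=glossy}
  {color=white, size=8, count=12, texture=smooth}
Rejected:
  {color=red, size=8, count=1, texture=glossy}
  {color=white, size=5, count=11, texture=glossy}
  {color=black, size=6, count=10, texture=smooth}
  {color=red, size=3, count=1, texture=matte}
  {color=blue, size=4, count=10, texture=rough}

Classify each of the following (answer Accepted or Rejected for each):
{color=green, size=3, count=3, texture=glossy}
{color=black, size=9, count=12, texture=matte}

Rejected, Accepted

The classifier is using: size ≥ 6 AND count ≥ 11.
{color=green, size=3, count=3, texture=glossy} — size = 3, count = 3, hence Rejected. {color=black, size=9, count=12, texture=matte} — size = 9, count = 12, hence Accepted.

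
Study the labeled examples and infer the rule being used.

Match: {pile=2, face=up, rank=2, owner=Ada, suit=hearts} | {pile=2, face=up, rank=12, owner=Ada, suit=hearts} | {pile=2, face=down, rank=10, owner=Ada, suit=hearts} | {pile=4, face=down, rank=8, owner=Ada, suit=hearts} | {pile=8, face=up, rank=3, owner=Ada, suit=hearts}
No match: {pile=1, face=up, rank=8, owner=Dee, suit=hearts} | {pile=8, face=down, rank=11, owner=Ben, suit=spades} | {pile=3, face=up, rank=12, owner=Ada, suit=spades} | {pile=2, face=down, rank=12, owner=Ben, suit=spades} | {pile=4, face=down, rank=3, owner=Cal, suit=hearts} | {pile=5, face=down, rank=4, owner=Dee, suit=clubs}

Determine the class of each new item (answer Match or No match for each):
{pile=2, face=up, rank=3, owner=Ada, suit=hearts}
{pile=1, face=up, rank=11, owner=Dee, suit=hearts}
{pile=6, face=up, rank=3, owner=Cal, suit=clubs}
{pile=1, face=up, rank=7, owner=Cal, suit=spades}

Match, No match, No match, No match

All 'Match' examples share one property — owner is Ada AND suit is hearts — and every 'No match' example lacks it.
{pile=2, face=up, rank=3, owner=Ada, suit=hearts} — owner is Ada, suit is hearts, hence Match.
{pile=1, face=up, rank=11, owner=Dee, suit=hearts} — owner is Dee, suit is hearts, hence No match.
{pile=6, face=up, rank=3, owner=Cal, suit=clubs} — owner is Cal, suit is clubs, hence No match.
{pile=1, face=up, rank=7, owner=Cal, suit=spades} — owner is Cal, suit is spades, hence No match.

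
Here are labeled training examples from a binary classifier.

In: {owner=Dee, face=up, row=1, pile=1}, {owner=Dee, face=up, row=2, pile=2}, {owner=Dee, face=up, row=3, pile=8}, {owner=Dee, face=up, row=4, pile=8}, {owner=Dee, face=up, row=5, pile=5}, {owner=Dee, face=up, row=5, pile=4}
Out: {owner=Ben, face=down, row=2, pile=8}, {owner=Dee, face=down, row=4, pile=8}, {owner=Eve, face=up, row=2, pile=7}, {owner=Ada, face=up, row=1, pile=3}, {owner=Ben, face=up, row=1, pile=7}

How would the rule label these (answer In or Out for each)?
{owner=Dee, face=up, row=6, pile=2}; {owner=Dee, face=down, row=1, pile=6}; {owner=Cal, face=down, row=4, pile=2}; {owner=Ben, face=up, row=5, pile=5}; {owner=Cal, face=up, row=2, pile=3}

In, Out, Out, Out, Out

A rule that fits every label: owner is Dee AND face is up — true of each 'In' example, false of each 'Out' one.
{owner=Dee, face=up, row=6, pile=2}: owner is Dee, face is up — fits, so In. {owner=Dee, face=down, row=1, pile=6}: owner is Dee, face is down — does not satisfy this, so Out. {owner=Cal, face=down, row=4, pile=2}: owner is Cal, face is down — does not satisfy this, so Out. {owner=Ben, face=up, row=5, pile=5}: owner is Ben, face is up — does not satisfy this, so Out. {owner=Cal, face=up, row=2, pile=3}: owner is Cal, face is up — does not satisfy this, so Out.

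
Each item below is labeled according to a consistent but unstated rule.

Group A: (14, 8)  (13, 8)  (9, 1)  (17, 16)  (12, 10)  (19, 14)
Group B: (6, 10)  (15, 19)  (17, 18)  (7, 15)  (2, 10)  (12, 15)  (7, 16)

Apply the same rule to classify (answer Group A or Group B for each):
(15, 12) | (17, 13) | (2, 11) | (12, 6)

The common property of the 'Group A' items is: first > second. No 'Group B' item has it.

Group A, Group A, Group B, Group A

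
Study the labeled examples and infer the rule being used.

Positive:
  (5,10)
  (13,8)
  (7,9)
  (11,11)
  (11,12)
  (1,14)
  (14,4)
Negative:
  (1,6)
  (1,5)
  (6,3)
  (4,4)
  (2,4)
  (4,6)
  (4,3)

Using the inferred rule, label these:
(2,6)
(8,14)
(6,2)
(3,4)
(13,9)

Negative, Positive, Negative, Negative, Positive

One predicate separates the groups cleanly: sum ≥ 15.
(2,6): 2+6 = 8, does not pass → Negative. (8,14): 8+14 = 22, passes → Positive. (6,2): 6+2 = 8, does not pass → Negative. (3,4): 3+4 = 7, does not pass → Negative. (13,9): 13+9 = 22, passes → Positive.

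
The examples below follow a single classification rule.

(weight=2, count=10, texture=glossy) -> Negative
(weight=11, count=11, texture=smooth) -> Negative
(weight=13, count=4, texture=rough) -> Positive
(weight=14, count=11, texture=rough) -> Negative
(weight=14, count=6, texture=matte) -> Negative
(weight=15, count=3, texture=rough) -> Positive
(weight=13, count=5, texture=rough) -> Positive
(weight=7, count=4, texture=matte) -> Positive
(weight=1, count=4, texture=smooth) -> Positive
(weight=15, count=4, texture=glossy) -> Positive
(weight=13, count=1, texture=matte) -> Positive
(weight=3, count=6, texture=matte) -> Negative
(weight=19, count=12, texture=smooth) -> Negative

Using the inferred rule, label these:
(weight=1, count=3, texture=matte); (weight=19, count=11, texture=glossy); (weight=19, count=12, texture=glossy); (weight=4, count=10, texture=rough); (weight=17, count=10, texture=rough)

A rule that fits every label: count ≤ 5 — true of each 'Positive' example, false of each 'Negative' one.
(weight=1, count=3, texture=matte): count = 3, checks out → Positive.
(weight=19, count=11, texture=glossy): count = 11, fails the rule → Negative.
(weight=19, count=12, texture=glossy): count = 12, fails the rule → Negative.
(weight=4, count=10, texture=rough): count = 10, fails the rule → Negative.
(weight=17, count=10, texture=rough): count = 10, fails the rule → Negative.

Positive, Negative, Negative, Negative, Negative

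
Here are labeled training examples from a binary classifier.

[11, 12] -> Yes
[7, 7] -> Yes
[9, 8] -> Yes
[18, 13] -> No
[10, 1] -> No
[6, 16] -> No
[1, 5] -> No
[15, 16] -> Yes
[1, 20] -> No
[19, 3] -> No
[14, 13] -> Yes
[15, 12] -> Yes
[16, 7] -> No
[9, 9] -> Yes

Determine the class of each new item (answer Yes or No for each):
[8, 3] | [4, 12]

Every 'Yes' example satisfies: |first − second| ≤ 3. None of the 'No' examples do.
[8, 3]: |8−3| = 5 — doesn't match, so No.
[4, 12]: |4−12| = 8 — doesn't match, so No.

No, No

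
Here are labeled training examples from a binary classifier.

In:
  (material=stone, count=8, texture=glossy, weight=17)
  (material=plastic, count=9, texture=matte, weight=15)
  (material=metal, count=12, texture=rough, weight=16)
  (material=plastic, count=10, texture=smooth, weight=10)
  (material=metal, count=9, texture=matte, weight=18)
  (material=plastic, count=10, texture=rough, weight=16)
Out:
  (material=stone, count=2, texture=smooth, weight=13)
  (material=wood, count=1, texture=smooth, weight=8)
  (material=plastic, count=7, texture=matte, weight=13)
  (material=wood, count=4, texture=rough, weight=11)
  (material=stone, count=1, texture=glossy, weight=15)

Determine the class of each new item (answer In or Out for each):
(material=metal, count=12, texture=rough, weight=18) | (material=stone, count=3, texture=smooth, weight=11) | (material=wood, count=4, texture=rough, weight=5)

In, Out, Out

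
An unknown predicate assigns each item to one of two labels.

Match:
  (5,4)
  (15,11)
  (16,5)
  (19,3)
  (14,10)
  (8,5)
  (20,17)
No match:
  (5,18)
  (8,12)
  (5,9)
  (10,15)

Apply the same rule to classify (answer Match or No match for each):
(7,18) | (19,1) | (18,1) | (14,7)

No match, Match, Match, Match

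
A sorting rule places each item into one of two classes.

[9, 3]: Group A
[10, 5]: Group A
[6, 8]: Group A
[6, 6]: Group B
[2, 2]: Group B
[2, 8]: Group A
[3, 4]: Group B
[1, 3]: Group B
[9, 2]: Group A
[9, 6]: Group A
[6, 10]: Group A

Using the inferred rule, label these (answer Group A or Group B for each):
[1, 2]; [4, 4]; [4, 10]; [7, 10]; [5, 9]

'Group A' ⟺ max ≥ 8.
[1, 2] — max 2, hence Group B. [4, 4] — max 4, hence Group B. [4, 10] — max 10, hence Group A. [7, 10] — max 10, hence Group A. [5, 9] — max 9, hence Group A.

Group B, Group B, Group A, Group A, Group A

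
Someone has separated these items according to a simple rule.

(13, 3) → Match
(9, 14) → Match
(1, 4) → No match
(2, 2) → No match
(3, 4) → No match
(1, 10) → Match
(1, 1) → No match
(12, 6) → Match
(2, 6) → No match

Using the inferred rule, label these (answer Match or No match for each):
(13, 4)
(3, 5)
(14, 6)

The pattern is that an item is 'Match' exactly when: sum ≥ 11.
(13, 4): 13+4 = 17, fits → Match.
(3, 5): 3+5 = 8, doesn't match → No match.
(14, 6): 14+6 = 20, fits → Match.

Match, No match, Match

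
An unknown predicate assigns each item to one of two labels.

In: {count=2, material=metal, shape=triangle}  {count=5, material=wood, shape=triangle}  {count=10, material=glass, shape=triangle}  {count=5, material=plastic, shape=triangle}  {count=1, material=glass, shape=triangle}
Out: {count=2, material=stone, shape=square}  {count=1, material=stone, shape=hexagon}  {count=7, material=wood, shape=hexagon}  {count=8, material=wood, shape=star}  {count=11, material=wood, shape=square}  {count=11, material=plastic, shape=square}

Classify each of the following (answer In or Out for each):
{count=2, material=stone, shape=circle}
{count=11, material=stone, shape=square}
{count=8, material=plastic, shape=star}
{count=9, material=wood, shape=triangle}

The distinguishing property — shape is triangle — holds for all the 'In' cases and none of the 'Out' cases.
{count=2, material=stone, shape=circle} — shape is circle, hence Out.
{count=11, material=stone, shape=square} — shape is square, hence Out.
{count=8, material=plastic, shape=star} — shape is star, hence Out.
{count=9, material=wood, shape=triangle} — shape is triangle, hence In.

Out, Out, Out, In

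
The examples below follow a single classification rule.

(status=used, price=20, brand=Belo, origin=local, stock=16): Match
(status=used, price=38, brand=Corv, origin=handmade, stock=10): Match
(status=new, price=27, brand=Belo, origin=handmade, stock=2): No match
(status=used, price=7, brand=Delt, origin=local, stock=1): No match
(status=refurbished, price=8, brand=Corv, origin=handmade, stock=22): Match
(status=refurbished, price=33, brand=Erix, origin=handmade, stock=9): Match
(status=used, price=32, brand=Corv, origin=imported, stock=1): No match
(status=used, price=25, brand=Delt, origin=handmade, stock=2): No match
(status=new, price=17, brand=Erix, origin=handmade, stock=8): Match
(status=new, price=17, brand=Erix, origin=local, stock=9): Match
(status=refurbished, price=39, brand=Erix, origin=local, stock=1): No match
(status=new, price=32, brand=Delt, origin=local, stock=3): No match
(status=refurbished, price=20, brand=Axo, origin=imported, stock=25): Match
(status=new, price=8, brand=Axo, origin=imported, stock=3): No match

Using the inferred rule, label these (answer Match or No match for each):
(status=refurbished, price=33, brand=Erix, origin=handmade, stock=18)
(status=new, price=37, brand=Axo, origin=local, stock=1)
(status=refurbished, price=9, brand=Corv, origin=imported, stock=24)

Match, No match, Match

The rule appears to be: stock ≥ 8.
(status=refurbished, price=33, brand=Erix, origin=handmade, stock=18) → stock = 18 → Match.
(status=new, price=37, brand=Axo, origin=local, stock=1) → stock = 1 → No match.
(status=refurbished, price=9, brand=Corv, origin=imported, stock=24) → stock = 24 → Match.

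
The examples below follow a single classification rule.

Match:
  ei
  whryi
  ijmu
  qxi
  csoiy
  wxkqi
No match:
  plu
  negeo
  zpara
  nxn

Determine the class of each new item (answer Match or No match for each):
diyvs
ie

Match, Match

The distinguishing property — contains 'i' — holds for all the 'Match' cases and none of the 'No match' cases.
diyvs: has 'i', meets the rule → Match.
ie: has 'i', meets the rule → Match.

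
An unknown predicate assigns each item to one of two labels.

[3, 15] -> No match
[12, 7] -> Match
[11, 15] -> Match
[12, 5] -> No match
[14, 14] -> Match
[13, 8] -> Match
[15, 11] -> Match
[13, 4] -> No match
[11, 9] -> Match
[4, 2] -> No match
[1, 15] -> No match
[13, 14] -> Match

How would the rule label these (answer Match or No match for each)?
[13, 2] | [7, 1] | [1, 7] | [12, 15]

No match, No match, No match, Match

The classifier is using: sum ≥ 19.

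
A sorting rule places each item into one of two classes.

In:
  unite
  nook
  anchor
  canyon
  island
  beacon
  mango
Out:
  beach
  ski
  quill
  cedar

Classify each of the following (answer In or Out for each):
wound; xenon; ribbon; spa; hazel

In, In, In, Out, Out

A rule that fits every label: contains 'n' — true of each 'In' example, false of each 'Out' one.
wound: has 'n', fits → In.
xenon: has 'n', fits → In.
ribbon: has 'n', fits → In.
spa: no 'n', lacks this property → Out.
hazel: no 'n', lacks this property → Out.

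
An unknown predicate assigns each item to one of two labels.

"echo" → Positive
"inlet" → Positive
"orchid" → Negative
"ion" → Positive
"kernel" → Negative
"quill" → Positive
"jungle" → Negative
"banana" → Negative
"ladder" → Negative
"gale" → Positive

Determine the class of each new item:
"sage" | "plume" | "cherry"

Positive, Positive, Negative

The distinguishing property — length ≤ 5 — holds for all the 'Positive' cases and none of the 'Negative' cases.
"sage" → length 4 → Positive. "plume" → length 5 → Positive. "cherry" → length 6 → Negative.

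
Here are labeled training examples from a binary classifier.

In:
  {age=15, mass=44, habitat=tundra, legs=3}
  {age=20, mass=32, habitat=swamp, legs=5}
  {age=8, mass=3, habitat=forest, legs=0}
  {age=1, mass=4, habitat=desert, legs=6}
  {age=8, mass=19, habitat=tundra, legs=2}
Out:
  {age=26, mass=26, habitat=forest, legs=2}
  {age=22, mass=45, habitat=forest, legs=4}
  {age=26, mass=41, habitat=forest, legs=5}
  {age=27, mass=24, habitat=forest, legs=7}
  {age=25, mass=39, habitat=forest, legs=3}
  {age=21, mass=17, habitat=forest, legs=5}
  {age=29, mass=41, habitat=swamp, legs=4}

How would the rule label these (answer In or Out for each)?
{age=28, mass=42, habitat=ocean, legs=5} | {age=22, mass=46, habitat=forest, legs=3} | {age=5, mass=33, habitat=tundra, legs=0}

Out, Out, In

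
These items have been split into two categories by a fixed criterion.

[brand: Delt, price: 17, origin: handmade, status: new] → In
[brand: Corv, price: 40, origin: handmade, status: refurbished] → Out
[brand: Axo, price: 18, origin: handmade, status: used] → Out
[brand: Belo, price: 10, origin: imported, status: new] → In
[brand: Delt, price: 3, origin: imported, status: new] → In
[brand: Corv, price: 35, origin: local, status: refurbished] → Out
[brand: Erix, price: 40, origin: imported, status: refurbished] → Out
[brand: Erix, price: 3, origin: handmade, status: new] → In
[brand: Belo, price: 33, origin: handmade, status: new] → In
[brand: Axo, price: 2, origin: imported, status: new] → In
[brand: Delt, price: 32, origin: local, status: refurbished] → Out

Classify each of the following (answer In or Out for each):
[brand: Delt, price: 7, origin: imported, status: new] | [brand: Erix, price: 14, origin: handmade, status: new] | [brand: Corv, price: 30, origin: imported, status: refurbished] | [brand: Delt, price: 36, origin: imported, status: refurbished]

The common property of the 'In' items is: status is new. No 'Out' item has it.
In: [brand: Delt, price: 7, origin: imported, status: new], since status is new. In: [brand: Erix, price: 14, origin: handmade, status: new], since status is new. Out: [brand: Corv, price: 30, origin: imported, status: refurbished], since status is refurbished. Out: [brand: Delt, price: 36, origin: imported, status: refurbished], since status is refurbished.

In, In, Out, Out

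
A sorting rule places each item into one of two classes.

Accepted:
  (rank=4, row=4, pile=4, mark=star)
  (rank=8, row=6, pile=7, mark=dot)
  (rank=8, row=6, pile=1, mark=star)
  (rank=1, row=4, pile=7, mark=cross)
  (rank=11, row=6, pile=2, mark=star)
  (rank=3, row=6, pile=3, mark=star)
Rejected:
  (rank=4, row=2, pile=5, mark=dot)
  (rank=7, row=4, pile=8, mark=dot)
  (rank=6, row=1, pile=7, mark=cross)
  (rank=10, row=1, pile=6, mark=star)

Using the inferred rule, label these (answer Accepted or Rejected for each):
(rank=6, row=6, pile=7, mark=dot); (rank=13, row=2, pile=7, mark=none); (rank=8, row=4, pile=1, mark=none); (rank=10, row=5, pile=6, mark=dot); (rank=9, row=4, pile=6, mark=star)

Accepted, Rejected, Accepted, Accepted, Accepted

The pattern is that an item is 'Accepted' exactly when: pile ≤ 7 AND row ≥ 4.
Accepted: (rank=6, row=6, pile=7, mark=dot), since pile = 7, row = 6. Rejected: (rank=13, row=2, pile=7, mark=none), since pile = 7, row = 2. Accepted: (rank=8, row=4, pile=1, mark=none), since pile = 1, row = 4. Accepted: (rank=10, row=5, pile=6, mark=dot), since pile = 6, row = 5. Accepted: (rank=9, row=4, pile=6, mark=star), since pile = 6, row = 4.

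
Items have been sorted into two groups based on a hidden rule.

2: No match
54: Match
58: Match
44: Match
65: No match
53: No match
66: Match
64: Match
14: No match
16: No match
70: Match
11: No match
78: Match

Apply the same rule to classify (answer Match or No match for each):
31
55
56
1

The simplest hypothesis consistent with all the labels is: even AND at least 44.
31: 31 is odd, 31 < 44, fails the rule → No match. 55: 55 is odd, 55 ≥ 44, fails the rule → No match. 56: 56 is even, 56 ≥ 44, satisfies this → Match. 1: 1 is odd, 1 < 44, fails the rule → No match.

No match, No match, Match, No match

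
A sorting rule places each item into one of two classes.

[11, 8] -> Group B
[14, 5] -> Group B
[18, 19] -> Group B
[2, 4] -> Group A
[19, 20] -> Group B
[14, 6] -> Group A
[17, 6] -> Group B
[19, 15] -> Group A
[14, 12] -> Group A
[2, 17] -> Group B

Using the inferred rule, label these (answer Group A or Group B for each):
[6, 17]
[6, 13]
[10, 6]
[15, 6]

The rule appears to be: sum is even.
[6, 17]: 6+17 = 23 — fails this test, so Group B.
[6, 13]: 6+13 = 19 — fails this test, so Group B.
[10, 6]: 10+6 = 16 — satisfies this, so Group A.
[15, 6]: 15+6 = 21 — fails this test, so Group B.

Group B, Group B, Group A, Group B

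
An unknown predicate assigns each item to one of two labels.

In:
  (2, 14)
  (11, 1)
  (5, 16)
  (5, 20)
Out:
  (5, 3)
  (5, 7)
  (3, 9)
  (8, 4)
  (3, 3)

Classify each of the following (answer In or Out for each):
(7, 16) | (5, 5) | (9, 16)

Rule: max ≥ 11. This holds for each 'In' example and fails for each 'Out' one.
(7, 16): In (max 16).
(5, 5): Out (max 5).
(9, 16): In (max 16).

In, Out, In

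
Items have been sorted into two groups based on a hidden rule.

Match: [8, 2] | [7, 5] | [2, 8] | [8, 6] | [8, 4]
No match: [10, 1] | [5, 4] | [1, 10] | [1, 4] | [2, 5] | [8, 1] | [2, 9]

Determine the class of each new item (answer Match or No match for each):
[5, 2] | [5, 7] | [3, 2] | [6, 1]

No match, Match, No match, No match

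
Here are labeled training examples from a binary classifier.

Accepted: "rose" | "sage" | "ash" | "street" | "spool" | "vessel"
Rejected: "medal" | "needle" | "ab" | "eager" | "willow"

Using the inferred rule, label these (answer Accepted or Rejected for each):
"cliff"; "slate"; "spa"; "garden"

The distinguishing property — contains 's' — holds for all the 'Accepted' cases and none of the 'Rejected' cases.
"cliff" → no 's' → Rejected. "slate" → has 's' → Accepted. "spa" → has 's' → Accepted. "garden" → no 's' → Rejected.

Rejected, Accepted, Accepted, Rejected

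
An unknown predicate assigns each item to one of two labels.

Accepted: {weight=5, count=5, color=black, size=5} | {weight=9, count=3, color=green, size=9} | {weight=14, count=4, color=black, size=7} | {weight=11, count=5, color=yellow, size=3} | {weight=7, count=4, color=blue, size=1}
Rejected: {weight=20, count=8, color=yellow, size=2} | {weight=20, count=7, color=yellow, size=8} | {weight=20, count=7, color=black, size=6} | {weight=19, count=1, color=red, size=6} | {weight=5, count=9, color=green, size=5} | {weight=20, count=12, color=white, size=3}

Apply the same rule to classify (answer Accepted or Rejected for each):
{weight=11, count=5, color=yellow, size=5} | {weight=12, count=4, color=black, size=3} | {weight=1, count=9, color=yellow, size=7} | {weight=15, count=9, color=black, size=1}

Accepted, Accepted, Rejected, Rejected

All 'Accepted' examples share one property — count ≥ 3 AND count ≤ 5 — and every 'Rejected' example lacks it.
{weight=11, count=5, color=yellow, size=5}: count = 5 — satisfies this, so Accepted. {weight=12, count=4, color=black, size=3}: count = 4 — satisfies this, so Accepted. {weight=1, count=9, color=yellow, size=7}: count = 9 — does not satisfy this, so Rejected. {weight=15, count=9, color=black, size=1}: count = 9 — does not satisfy this, so Rejected.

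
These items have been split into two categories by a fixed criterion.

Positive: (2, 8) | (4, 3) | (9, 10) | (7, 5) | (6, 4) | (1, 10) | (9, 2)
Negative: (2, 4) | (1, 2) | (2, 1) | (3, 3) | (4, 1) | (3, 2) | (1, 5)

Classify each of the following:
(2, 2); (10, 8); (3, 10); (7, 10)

Negative, Positive, Positive, Positive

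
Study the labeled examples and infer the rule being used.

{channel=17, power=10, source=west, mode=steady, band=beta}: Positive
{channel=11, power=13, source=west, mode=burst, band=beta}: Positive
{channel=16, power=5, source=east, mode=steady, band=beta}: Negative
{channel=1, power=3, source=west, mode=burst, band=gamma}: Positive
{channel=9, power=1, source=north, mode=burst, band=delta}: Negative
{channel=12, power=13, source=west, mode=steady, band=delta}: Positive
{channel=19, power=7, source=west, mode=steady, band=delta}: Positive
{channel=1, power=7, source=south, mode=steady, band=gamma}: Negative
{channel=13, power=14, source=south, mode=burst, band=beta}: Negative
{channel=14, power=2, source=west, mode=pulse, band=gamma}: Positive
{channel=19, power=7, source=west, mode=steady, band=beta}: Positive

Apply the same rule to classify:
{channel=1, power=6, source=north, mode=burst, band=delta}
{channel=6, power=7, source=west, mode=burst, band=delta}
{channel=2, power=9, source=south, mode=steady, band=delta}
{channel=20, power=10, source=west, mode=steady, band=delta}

Negative, Positive, Negative, Positive

The pattern is that an item is 'Positive' exactly when: source is west.
{channel=1, power=6, source=north, mode=burst, band=delta}: source is north — does not satisfy this, so Negative.
{channel=6, power=7, source=west, mode=burst, band=delta}: source is west — passes, so Positive.
{channel=2, power=9, source=south, mode=steady, band=delta}: source is south — does not satisfy this, so Negative.
{channel=20, power=10, source=west, mode=steady, band=delta}: source is west — passes, so Positive.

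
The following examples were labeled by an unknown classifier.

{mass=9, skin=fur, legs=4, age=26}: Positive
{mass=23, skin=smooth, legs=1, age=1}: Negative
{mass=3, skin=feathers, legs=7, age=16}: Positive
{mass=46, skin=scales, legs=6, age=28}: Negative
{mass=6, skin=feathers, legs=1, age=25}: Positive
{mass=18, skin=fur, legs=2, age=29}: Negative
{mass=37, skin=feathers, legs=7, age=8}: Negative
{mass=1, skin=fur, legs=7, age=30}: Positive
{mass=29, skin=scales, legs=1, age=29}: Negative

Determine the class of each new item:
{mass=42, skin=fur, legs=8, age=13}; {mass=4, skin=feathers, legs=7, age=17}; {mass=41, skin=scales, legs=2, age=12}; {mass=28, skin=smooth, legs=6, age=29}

The classifier is using: mass ≤ 9.
{mass=42, skin=fur, legs=8, age=13}: Negative (mass = 42).
{mass=4, skin=feathers, legs=7, age=17}: Positive (mass = 4).
{mass=41, skin=scales, legs=2, age=12}: Negative (mass = 41).
{mass=28, skin=smooth, legs=6, age=29}: Negative (mass = 28).

Negative, Positive, Negative, Negative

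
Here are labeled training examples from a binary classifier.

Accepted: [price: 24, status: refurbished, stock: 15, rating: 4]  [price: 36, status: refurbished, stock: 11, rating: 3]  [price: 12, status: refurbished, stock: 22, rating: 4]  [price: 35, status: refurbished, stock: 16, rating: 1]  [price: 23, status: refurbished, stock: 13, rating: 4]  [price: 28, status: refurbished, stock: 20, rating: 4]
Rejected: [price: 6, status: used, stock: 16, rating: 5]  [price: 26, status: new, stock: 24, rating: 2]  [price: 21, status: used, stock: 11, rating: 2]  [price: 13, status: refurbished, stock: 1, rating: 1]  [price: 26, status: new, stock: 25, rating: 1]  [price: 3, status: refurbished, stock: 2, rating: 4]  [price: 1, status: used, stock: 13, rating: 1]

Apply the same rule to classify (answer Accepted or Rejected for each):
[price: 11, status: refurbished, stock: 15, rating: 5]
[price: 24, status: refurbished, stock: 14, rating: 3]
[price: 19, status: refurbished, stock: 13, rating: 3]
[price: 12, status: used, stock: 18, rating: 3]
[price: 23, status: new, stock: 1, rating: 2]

Accepted, Accepted, Accepted, Rejected, Rejected

The simplest hypothesis consistent with all the labels is: status is refurbished AND stock ≥ 11.
[price: 11, status: refurbished, stock: 15, rating: 5] — status is refurbished, stock = 15, hence Accepted. [price: 24, status: refurbished, stock: 14, rating: 3] — status is refurbished, stock = 14, hence Accepted. [price: 19, status: refurbished, stock: 13, rating: 3] — status is refurbished, stock = 13, hence Accepted. [price: 12, status: used, stock: 18, rating: 3] — status is used, stock = 18, hence Rejected. [price: 23, status: new, stock: 1, rating: 2] — status is new, stock = 1, hence Rejected.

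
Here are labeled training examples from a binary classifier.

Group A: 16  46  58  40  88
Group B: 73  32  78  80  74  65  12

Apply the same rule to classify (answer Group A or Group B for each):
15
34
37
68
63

Group B, Group A, Group B, Group B, Group B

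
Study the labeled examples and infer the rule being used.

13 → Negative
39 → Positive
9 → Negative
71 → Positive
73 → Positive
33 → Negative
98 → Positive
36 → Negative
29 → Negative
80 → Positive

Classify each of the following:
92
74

Positive, Positive

The simplest hypothesis consistent with all the labels is: at least 39.
Positive: 92, since 92 ≥ 39. Positive: 74, since 74 ≥ 39.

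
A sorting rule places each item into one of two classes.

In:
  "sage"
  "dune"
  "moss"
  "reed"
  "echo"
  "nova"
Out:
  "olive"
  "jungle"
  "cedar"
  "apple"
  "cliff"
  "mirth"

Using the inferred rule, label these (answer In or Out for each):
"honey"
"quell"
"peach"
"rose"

One predicate separates the groups cleanly: length 4.
"honey": Out (length 5). "quell": Out (length 5). "peach": Out (length 5). "rose": In (length 4).

Out, Out, Out, In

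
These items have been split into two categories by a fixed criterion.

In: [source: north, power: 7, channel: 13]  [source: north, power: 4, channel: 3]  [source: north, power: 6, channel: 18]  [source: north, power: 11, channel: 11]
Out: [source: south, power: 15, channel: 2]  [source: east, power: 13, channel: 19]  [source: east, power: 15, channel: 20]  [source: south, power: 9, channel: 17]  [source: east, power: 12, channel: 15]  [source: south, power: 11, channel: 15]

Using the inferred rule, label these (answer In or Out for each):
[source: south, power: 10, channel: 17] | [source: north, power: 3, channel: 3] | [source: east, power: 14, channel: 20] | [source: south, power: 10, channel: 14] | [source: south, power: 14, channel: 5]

The common property of the 'In' items is: source is north. No 'Out' item has it.
[source: south, power: 10, channel: 17]: source is south, does not fit → Out.
[source: north, power: 3, channel: 3]: source is north, matches → In.
[source: east, power: 14, channel: 20]: source is east, does not fit → Out.
[source: south, power: 10, channel: 14]: source is south, does not fit → Out.
[source: south, power: 14, channel: 5]: source is south, does not fit → Out.

Out, In, Out, Out, Out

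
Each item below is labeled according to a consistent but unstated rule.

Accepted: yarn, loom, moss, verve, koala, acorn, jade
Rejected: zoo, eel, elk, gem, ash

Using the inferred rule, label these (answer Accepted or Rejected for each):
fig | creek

The rule appears to be: length ≥ 4.
fig: length 3 — fails this test, so Rejected. creek: length 5 — checks out, so Accepted.

Rejected, Accepted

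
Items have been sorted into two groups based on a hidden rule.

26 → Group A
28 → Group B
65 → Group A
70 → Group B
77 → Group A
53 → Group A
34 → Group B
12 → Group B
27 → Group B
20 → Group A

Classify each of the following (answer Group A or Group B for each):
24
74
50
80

The simplest hypothesis consistent with all the labels is: ≡ 2 (mod 3).

Group B, Group A, Group A, Group A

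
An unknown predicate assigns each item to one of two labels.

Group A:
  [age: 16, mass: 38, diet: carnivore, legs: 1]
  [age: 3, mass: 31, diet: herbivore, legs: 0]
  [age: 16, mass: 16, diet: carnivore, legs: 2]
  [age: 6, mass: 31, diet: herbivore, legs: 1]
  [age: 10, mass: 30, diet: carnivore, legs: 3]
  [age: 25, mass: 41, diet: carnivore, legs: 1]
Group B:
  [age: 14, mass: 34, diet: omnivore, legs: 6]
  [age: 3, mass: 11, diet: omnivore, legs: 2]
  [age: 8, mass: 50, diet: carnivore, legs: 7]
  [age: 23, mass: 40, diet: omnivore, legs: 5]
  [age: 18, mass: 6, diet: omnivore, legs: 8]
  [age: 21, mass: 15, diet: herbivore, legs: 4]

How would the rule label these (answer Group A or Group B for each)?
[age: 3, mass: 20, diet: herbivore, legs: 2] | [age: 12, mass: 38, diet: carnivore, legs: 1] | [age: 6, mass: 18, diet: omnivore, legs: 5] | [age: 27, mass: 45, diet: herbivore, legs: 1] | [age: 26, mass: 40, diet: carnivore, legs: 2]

Every 'Group A' example satisfies: mass ≥ 15 AND legs ≤ 3. None of the 'Group B' examples do.
Group A: [age: 3, mass: 20, diet: herbivore, legs: 2], since mass = 20, legs = 2.
Group A: [age: 12, mass: 38, diet: carnivore, legs: 1], since mass = 38, legs = 1.
Group B: [age: 6, mass: 18, diet: omnivore, legs: 5], since mass = 18, legs = 5.
Group A: [age: 27, mass: 45, diet: herbivore, legs: 1], since mass = 45, legs = 1.
Group A: [age: 26, mass: 40, diet: carnivore, legs: 2], since mass = 40, legs = 2.

Group A, Group A, Group B, Group A, Group A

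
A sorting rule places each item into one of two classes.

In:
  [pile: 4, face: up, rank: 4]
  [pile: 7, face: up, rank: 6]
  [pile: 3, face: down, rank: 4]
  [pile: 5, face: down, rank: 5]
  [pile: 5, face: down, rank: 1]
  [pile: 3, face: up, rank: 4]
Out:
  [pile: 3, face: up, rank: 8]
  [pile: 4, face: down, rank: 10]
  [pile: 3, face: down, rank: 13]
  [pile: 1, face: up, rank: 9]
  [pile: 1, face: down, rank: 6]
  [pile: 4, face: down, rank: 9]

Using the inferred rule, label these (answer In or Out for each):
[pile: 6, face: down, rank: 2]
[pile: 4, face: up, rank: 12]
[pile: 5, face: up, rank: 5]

In, Out, In

Rule: rank ≤ 6 AND pile ≥ 3. This holds for each 'In' example and fails for each 'Out' one.
[pile: 6, face: down, rank: 2]: rank = 2, pile = 6, matches → In. [pile: 4, face: up, rank: 12]: rank = 12, pile = 4, fails this test → Out. [pile: 5, face: up, rank: 5]: rank = 5, pile = 5, matches → In.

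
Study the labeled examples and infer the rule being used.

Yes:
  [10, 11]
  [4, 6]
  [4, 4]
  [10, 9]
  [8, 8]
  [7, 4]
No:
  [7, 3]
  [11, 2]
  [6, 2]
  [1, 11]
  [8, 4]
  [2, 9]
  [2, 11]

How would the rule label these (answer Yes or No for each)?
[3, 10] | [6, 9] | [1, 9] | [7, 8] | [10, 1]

Rule: |first − second| ≤ 3. This holds for each 'Yes' example and fails for each 'No' one.
[3, 10]: |3−10| = 7 — fails the rule, so No. [6, 9]: |6−9| = 3 — satisfies this, so Yes. [1, 9]: |1−9| = 8 — fails the rule, so No. [7, 8]: |7−8| = 1 — satisfies this, so Yes. [10, 1]: |10−1| = 9 — fails the rule, so No.

No, Yes, No, Yes, No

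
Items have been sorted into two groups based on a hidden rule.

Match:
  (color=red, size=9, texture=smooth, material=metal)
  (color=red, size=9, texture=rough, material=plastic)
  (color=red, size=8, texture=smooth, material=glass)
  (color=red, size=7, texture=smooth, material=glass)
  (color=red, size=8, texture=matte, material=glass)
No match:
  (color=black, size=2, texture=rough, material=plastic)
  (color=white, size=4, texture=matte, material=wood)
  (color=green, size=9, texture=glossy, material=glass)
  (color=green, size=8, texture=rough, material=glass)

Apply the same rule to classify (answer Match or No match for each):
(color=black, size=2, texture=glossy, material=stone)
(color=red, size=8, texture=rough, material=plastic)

A rule that fits every label: color is red — true of each 'Match' example, false of each 'No match' one.
No match: (color=black, size=2, texture=glossy, material=stone), since color is black.
Match: (color=red, size=8, texture=rough, material=plastic), since color is red.

No match, Match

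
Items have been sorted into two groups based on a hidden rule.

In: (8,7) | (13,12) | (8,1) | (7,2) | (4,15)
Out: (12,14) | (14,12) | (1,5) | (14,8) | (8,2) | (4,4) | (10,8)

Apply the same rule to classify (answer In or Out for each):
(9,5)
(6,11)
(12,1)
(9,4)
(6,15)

Out, In, In, In, In

The distinguishing property — sum is odd — holds for all the 'In' cases and none of the 'Out' cases.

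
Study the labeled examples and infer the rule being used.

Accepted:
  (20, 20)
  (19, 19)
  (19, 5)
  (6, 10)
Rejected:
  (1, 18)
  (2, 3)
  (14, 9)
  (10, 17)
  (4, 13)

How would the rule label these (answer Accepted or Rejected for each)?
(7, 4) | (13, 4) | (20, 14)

Rejected, Rejected, Accepted

'Accepted' ⟺ sum is even.
(7, 4): Rejected (7+4 = 11).
(13, 4): Rejected (13+4 = 17).
(20, 14): Accepted (20+14 = 34).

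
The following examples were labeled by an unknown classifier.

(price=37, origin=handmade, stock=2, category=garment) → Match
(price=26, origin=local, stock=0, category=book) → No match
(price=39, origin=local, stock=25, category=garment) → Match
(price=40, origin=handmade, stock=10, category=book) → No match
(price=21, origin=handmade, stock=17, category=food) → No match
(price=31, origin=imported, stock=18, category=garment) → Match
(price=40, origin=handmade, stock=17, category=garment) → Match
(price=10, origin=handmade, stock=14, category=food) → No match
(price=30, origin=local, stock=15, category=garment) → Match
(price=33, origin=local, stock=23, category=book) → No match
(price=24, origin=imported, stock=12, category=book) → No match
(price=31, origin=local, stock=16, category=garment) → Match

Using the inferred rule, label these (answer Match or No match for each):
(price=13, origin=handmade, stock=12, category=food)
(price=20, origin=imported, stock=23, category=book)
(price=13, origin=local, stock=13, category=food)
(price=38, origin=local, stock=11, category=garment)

No match, No match, No match, Match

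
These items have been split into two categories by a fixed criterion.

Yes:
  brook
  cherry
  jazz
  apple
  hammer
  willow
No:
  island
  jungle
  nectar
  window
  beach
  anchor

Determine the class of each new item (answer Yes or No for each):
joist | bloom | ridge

No, Yes, No

Comparing the two groups points to one rule — has a double letter.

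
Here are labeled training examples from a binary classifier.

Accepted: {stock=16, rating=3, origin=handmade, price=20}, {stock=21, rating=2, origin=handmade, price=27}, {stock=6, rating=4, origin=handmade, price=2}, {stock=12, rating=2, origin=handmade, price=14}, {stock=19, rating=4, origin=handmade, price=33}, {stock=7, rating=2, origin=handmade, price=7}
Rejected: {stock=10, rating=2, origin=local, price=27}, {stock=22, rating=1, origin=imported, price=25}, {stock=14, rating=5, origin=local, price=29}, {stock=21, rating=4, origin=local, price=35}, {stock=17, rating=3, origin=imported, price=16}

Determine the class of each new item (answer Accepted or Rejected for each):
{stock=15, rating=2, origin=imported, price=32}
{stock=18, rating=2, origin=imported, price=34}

Rejected, Rejected

All 'Accepted' examples share one property — origin is handmade — and every 'Rejected' example lacks it.
{stock=15, rating=2, origin=imported, price=32}: origin is imported, doesn't match → Rejected.
{stock=18, rating=2, origin=imported, price=34}: origin is imported, doesn't match → Rejected.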